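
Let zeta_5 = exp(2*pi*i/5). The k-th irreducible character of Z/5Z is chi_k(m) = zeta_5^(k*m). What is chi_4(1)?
chi_4(1) = zeta_5^4 = exp(-2*I*pi/5)

chi_4(1) = zeta_5^(4*1) = zeta_5^4. Since zeta_5^5 = 1, this equals zeta_5^4 = exp(2*pi*i*4/5) = exp(-2*I*pi/5).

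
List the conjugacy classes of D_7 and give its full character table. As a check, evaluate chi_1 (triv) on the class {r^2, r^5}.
Conjugacy classes: {e} of size 1, {r^1, r^6} of size 2, {r^2, r^5} of size 2, {r^3, r^4} of size 2, {s, sr, ..., sr^6} of size 7.
Character table:
  irrep \ class              {e} (size 1)  {r^1, r^6} (size 2)  {r^2, r^5} (size 2)  {r^3, r^4} (size 2)  {s, sr, ..., sr^6} (size 7)
  chi_1 (triv)               1             1                    1                    1                    1                          
  chi_2 (sign: r->1, s->-1)  1             1                    1                    1                    -1                         
  chi_3 (2d, j=1)            2             2*cos(2*pi/7)        -2*cos(3*pi/7)       -2*cos(pi/7)         0                          
  chi_4 (2d, j=2)            2             -2*cos(3*pi/7)       -2*cos(pi/7)         2*cos(2*pi/7)        0                          
  chi_5 (2d, j=3)            2             -2*cos(pi/7)         2*cos(2*pi/7)        -2*cos(3*pi/7)       0                          

Spot check: chi_1 (triv) on {r^2, r^5} = 1.

Solution. D_7 has order 2*7 = 14 with 5 conjugacy classes, hence 5 irreducibles. Sum of squared dims 1 + 1 + 4 + 4 + 4 = 14 = |G|. Linear characters come from the abelianisation; the 2-dimensional irreps have character r^k -> 2*cos(2*pi*j*k/7), reflections -> 0.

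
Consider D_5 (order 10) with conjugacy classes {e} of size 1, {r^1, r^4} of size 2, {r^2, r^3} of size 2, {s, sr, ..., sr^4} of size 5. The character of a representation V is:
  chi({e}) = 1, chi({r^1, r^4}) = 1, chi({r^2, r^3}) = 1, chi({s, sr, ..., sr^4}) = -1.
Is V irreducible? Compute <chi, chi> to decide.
Irreducible: <chi, chi> = 1.

Why: <chi, chi> = (1/|G|) sum_C |C| * |chi(C)|^2 = (1/10)[1*|1|^2 + 2*|1|^2 + 2*|1|^2 + 5*|-1|^2]
  = (1/10)[(1) + (2) + (2) + (5)] = 10/10 = 1.
A character is irreducible iff <chi, chi> = 1, so this representation is irreducible.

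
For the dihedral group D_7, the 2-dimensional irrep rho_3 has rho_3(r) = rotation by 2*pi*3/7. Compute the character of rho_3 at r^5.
chi_{rho_3}(r^5) = 2*cos(2*pi*3*5/7) = 2*cos(30*pi/7)

Argument: rho_3(r^5) is rotation by angle 2*pi*3*5/7, whose trace is 2*cos(2*pi*3*5/7) = 2*cos(30*pi/7).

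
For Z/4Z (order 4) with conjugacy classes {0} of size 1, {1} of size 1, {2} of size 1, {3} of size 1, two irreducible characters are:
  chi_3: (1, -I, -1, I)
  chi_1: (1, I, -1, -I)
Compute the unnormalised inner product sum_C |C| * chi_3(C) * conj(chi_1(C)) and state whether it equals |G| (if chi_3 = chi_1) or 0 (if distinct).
Sum = 0; so <chi_3, chi_1> = 0 (distinct irreducibles are orthogonal).

Argument: Compute term by term over conjugacy classes (|C| * chi_3(C) * conj(chi_1(C))):
  1*(1)*conj(1) + 1*(-I)*conj(I) + 1*(-1)*conj(-1) + 1*(I)*conj(-I)
  = (1) + (-1) + (1) + (-1)
  = 0.
(Exp terms are combined using exp(i*s)*conj(exp(i*t)) = exp(i*(s-t)), and sums of them are collapsed using the identity that for every m > 1 the m distinct m-th roots of unity sum to 0, e.g. 1 + exp(2*I*pi/3) + exp(-2*I*pi/3) = 0.)
Dividing by |G| = 4 gives 0/4 = 0, matching the row-orthogonality relation <chi_3, chi_1> = [chi_3 = chi_1].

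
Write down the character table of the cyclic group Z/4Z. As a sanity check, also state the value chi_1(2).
Character table of Z/4Z (irreps indexed chi_0,...,chi_3 with chi_k(m) = zeta_4^(k*m), zeta_4 = exp(2*pi*i/4)):
  irrep \ class  {0} (size 1)  {1} (size 1)  {2} (size 1)  {3} (size 1)
  chi_0          1             1             1             1           
  chi_1          1             I             -1            -I          
  chi_2          1             -1            1             -1          
  chi_3          1             -I            -1            I           

Spot check: chi_1(2) = zeta_4^(1*2) = zeta_4^2 = -1.

Proof sketch: Z/4Z is abelian, so all 4 irreducible complex representations are 1-dimensional. They are given by chi_k(m) = zeta_4^(k*m) for k = 0,...,3. Row orthogonality: sum_m chi_k(m) conj(chi_l(m)) = 4 * [k = l].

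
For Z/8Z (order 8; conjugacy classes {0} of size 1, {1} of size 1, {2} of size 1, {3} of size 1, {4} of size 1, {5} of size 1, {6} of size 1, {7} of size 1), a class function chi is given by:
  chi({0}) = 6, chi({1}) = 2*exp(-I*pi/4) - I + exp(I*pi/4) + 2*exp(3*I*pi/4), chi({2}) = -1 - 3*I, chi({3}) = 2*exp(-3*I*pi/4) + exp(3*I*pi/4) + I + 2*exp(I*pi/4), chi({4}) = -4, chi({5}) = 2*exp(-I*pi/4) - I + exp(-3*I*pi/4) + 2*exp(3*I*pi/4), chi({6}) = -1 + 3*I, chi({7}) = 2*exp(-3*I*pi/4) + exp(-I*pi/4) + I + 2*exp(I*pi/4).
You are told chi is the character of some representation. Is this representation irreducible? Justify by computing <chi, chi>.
Not irreducible (reducible): <chi, chi> = 10 > 1.

Justification: <chi, chi> = (1/|G|) sum_C |C| * |chi(C)|^2 = (1/8)[1*|6|^2 + 1*|2*exp(-I*pi/4) - I + exp(I*pi/4) + 2*exp(3*I*pi/4)|^2 + 1*|-1 - 3*I|^2 + 1*|2*exp(-3*I*pi/4) + exp(3*I*pi/4) + I + 2*exp(I*pi/4)|^2 + 1*|-4|^2 + 1*|2*exp(-I*pi/4) - I + exp(-3*I*pi/4) + 2*exp(3*I*pi/4)|^2 + 1*|-1 + 3*I|^2 + 1*|2*exp(-3*I*pi/4) + exp(-I*pi/4) + I + 2*exp(I*pi/4)|^2]
  = (1/8)[(36) + (2 + 2*exp(-3*I*pi/4) - exp(3*I*pi/4) + exp(I*pi/4) - 2*exp(-I*pi/4)) + (10) + (2 - 2*exp(3*I*pi/4) + exp(-3*I*pi/4) - exp(-I*pi/4) + 2*exp(I*pi/4)) + (16) + (2 - 2*exp(3*I*pi/4) + exp(-3*I*pi/4) - exp(-I*pi/4) + 2*exp(I*pi/4)) + (10) + (2 + 2*exp(-3*I*pi/4) - exp(3*I*pi/4) + exp(I*pi/4) - 2*exp(-I*pi/4))] = 80/8 = 10.
(Exp terms are combined using exp(i*s)*conj(exp(i*t)) = exp(i*(s-t)), and sums of them are collapsed using the identity that for every m > 1 the m distinct m-th roots of unity sum to 0, e.g. 1 + exp(2*I*pi/3) + exp(-2*I*pi/3) = 0.)
A character is irreducible iff <chi, chi> = 1, so this representation is reducible.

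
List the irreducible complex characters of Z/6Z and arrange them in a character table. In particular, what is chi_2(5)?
Character table of Z/6Z (irreps indexed chi_0,...,chi_5 with chi_k(m) = zeta_6^(k*m), zeta_6 = exp(2*pi*i/6)):
  irrep \ class  {0} (size 1)  {1} (size 1)    {2} (size 1)    {3} (size 1)  {4} (size 1)    {5} (size 1)  
  chi_0          1             1               1               1             1               1             
  chi_1          1             exp(I*pi/3)     exp(2*I*pi/3)   -1            exp(-2*I*pi/3)  exp(-I*pi/3)  
  chi_2          1             exp(2*I*pi/3)   exp(-2*I*pi/3)  1             exp(2*I*pi/3)   exp(-2*I*pi/3)
  chi_3          1             -1              1               -1            1               -1            
  chi_4          1             exp(-2*I*pi/3)  exp(2*I*pi/3)   1             exp(-2*I*pi/3)  exp(2*I*pi/3) 
  chi_5          1             exp(-I*pi/3)    exp(-2*I*pi/3)  -1            exp(2*I*pi/3)   exp(I*pi/3)   

Spot check: chi_2(5) = zeta_6^(2*5) = zeta_6^10 = exp(-2*I*pi/3).

Argument: Z/6Z is abelian, so all 6 irreducible complex representations are 1-dimensional. They are given by chi_k(m) = zeta_6^(k*m) for k = 0,...,5. Row orthogonality: sum_m chi_k(m) conj(chi_l(m)) = 6 * [k = l].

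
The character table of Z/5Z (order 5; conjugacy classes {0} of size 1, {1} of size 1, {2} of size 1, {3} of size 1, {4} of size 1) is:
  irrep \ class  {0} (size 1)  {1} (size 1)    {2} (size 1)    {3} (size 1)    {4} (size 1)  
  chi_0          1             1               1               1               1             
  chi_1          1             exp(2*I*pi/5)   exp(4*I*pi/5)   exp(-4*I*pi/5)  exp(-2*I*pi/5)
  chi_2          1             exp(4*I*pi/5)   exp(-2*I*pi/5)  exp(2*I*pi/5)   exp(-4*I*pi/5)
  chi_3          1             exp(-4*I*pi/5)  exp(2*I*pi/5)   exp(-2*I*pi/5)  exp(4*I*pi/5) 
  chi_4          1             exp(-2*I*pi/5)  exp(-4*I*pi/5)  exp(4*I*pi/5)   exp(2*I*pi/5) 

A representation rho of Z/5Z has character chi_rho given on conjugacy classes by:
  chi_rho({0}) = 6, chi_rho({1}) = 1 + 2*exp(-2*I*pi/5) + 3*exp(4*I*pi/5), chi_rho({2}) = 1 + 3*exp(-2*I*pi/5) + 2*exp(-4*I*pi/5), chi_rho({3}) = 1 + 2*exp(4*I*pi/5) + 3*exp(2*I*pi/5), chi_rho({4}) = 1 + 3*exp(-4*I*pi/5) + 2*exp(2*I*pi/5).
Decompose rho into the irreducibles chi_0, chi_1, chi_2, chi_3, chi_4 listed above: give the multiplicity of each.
Multiplicities: chi_0: 1, chi_1: 0, chi_2: 3, chi_3: 0, chi_4: 2.

Why: Use <chi_rho, chi> = (1/|G|) sum_C |C| * chi_rho(C) * conj(chi(C)) with |G| = 5 for each irreducible chi in the table:
  <chi_rho, chi_0> = (1/5)[1*(6)*conj(1) + 1*(1 + 2*exp(-2*I*pi/5) + 3*exp(4*I*pi/5))*conj(1) + 1*(1 + 3*exp(-2*I*pi/5) + 2*exp(-4*I*pi/5))*conj(1) + 1*(1 + 2*exp(4*I*pi/5) + 3*exp(2*I*pi/5))*conj(1) + 1*(1 + 3*exp(-4*I*pi/5) + 2*exp(2*I*pi/5))*conj(1)]
      = (1/5)[(6) + (1 + 2*exp(-2*I*pi/5) + 3*exp(4*I*pi/5)) + (1 + 3*exp(-2*I*pi/5) + 2*exp(-4*I*pi/5)) + (1 + 2*exp(4*I*pi/5) + 3*exp(2*I*pi/5)) + (1 + 3*exp(-4*I*pi/5) + 2*exp(2*I*pi/5))] = 5/5 = 1
  <chi_rho, chi_1> = (1/5)[1*(6)*conj(1) + 1*(1 + 2*exp(-2*I*pi/5) + 3*exp(4*I*pi/5))*conj(exp(2*I*pi/5)) + 1*(1 + 3*exp(-2*I*pi/5) + 2*exp(-4*I*pi/5))*conj(exp(4*I*pi/5)) + 1*(1 + 2*exp(4*I*pi/5) + 3*exp(2*I*pi/5))*conj(exp(-4*I*pi/5)) + 1*(1 + 3*exp(-4*I*pi/5) + 2*exp(2*I*pi/5))*conj(exp(-2*I*pi/5))]
      = (1/5)[(6) + (2*exp(-4*I*pi/5) + exp(-2*I*pi/5) + 3*exp(2*I*pi/5)) + (exp(-4*I*pi/5) + 3*exp(4*I*pi/5) + 2*exp(2*I*pi/5)) + (2*exp(-2*I*pi/5) + 3*exp(-4*I*pi/5) + exp(4*I*pi/5)) + (3*exp(-2*I*pi/5) + exp(2*I*pi/5) + 2*exp(4*I*pi/5))] = 0/5 = 0
  <chi_rho, chi_2> = (1/5)[1*(6)*conj(1) + 1*(1 + 2*exp(-2*I*pi/5) + 3*exp(4*I*pi/5))*conj(exp(4*I*pi/5)) + 1*(1 + 3*exp(-2*I*pi/5) + 2*exp(-4*I*pi/5))*conj(exp(-2*I*pi/5)) + 1*(1 + 2*exp(4*I*pi/5) + 3*exp(2*I*pi/5))*conj(exp(2*I*pi/5)) + 1*(1 + 3*exp(-4*I*pi/5) + 2*exp(2*I*pi/5))*conj(exp(-4*I*pi/5))]
      = (1/5)[(6) + (3 + exp(-4*I*pi/5) + 2*exp(4*I*pi/5)) + (3 + 2*exp(-2*I*pi/5) + exp(2*I*pi/5)) + (3 + exp(-2*I*pi/5) + 2*exp(2*I*pi/5)) + (3 + 2*exp(-4*I*pi/5) + exp(4*I*pi/5))] = 15/5 = 3
  <chi_rho, chi_3> = (1/5)[1*(6)*conj(1) + 1*(1 + 2*exp(-2*I*pi/5) + 3*exp(4*I*pi/5))*conj(exp(-4*I*pi/5)) + 1*(1 + 3*exp(-2*I*pi/5) + 2*exp(-4*I*pi/5))*conj(exp(2*I*pi/5)) + 1*(1 + 2*exp(4*I*pi/5) + 3*exp(2*I*pi/5))*conj(exp(-2*I*pi/5)) + 1*(1 + 3*exp(-4*I*pi/5) + 2*exp(2*I*pi/5))*conj(exp(4*I*pi/5))]
      = (1/5)[(6) + (3*exp(-2*I*pi/5) + exp(4*I*pi/5) + 2*exp(2*I*pi/5)) + (3*exp(-4*I*pi/5) + exp(-2*I*pi/5) + 2*exp(4*I*pi/5)) + (2*exp(-4*I*pi/5) + exp(2*I*pi/5) + 3*exp(4*I*pi/5)) + (2*exp(-2*I*pi/5) + exp(-4*I*pi/5) + 3*exp(2*I*pi/5))] = 0/5 = 0
  <chi_rho, chi_4> = (1/5)[1*(6)*conj(1) + 1*(1 + 2*exp(-2*I*pi/5) + 3*exp(4*I*pi/5))*conj(exp(-2*I*pi/5)) + 1*(1 + 3*exp(-2*I*pi/5) + 2*exp(-4*I*pi/5))*conj(exp(-4*I*pi/5)) + 1*(1 + 2*exp(4*I*pi/5) + 3*exp(2*I*pi/5))*conj(exp(4*I*pi/5)) + 1*(1 + 3*exp(-4*I*pi/5) + 2*exp(2*I*pi/5))*conj(exp(2*I*pi/5))]
      = (1/5)[(6) + (2 + 3*exp(-4*I*pi/5) + exp(2*I*pi/5)) + (2 + exp(4*I*pi/5) + 3*exp(2*I*pi/5)) + (2 + 3*exp(-2*I*pi/5) + exp(-4*I*pi/5)) + (2 + exp(-2*I*pi/5) + 3*exp(4*I*pi/5))] = 10/5 = 2
(Exp terms are combined using exp(i*s)*conj(exp(i*t)) = exp(i*(s-t)), and sums of them are collapsed using the identity that for every m > 1 the m distinct m-th roots of unity sum to 0, e.g. 1 + exp(2*I*pi/3) + exp(-2*I*pi/3) = 0.)
Dimension check: dim(rho) = sum (mult * dim) = 1*1 + 0*1 + 3*1 + 0*1 + 2*1 = 6 = chi_rho(e) = 6.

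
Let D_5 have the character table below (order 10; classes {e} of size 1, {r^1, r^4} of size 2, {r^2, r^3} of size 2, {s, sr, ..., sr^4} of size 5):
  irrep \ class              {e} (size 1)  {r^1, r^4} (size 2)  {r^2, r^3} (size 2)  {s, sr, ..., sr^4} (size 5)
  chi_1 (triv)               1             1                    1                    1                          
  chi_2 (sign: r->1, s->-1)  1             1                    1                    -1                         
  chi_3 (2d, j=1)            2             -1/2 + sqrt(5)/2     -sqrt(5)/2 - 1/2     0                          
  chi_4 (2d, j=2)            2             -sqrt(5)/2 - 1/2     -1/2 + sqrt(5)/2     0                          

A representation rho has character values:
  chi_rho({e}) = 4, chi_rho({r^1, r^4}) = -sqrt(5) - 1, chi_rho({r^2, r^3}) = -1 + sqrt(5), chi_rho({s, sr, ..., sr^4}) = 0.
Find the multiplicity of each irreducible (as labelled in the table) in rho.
Multiplicities: chi_1: 0, chi_2: 0, chi_3: 0, chi_4: 2.

Reasoning: Use <chi_rho, chi> = (1/|G|) sum_C |C| * chi_rho(C) * conj(chi(C)) with |G| = 10 for each irreducible chi in the table:
  <chi_rho, chi_1> = (1/10)[1*(4)*conj(1) + 2*(-sqrt(5) - 1)*conj(1) + 2*(-1 + sqrt(5))*conj(1) + 5*(0)*conj(1)]
      = (1/10)[(4) + (-2*sqrt(5) - 2) + (-2 + 2*sqrt(5)) + (0)] = 0/10 = 0
  <chi_rho, chi_2> = (1/10)[1*(4)*conj(1) + 2*(-sqrt(5) - 1)*conj(1) + 2*(-1 + sqrt(5))*conj(1) + 5*(0)*conj(-1)]
      = (1/10)[(4) + (-2*sqrt(5) - 2) + (-2 + 2*sqrt(5)) + (0)] = 0/10 = 0
  <chi_rho, chi_3> = (1/10)[1*(4)*conj(2) + 2*(-sqrt(5) - 1)*conj(-1/2 + sqrt(5)/2) + 2*(-1 + sqrt(5))*conj(-sqrt(5)/2 - 1/2) + 5*(0)*conj(0)]
      = (1/10)[(8) + (-4) + (-4) + (0)] = 0/10 = 0
  <chi_rho, chi_4> = (1/10)[1*(4)*conj(2) + 2*(-sqrt(5) - 1)*conj(-sqrt(5)/2 - 1/2) + 2*(-1 + sqrt(5))*conj(-1/2 + sqrt(5)/2) + 5*(0)*conj(0)]
      = (1/10)[(8) + (2*sqrt(5) + 6) + (6 - 2*sqrt(5)) + (0)] = 20/10 = 2
Dimension check: dim(rho) = sum (mult * dim) = 0*1 + 0*1 + 0*2 + 2*2 = 4 = chi_rho(e) = 4.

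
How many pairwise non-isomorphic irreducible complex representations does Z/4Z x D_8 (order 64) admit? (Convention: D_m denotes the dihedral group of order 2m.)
28

Derivation: The number of irreducible complex representations of a finite group equals its number of conjugacy classes. For a direct product, #classes(G x H) = #classes(G) * #classes(H). Z/4Z has 4 classes (abelian), D_8 has 7 classes, so 4 * 7 = 28, so Z/4Z x D_8 (order 64) has exactly 28 irreducible complex representations.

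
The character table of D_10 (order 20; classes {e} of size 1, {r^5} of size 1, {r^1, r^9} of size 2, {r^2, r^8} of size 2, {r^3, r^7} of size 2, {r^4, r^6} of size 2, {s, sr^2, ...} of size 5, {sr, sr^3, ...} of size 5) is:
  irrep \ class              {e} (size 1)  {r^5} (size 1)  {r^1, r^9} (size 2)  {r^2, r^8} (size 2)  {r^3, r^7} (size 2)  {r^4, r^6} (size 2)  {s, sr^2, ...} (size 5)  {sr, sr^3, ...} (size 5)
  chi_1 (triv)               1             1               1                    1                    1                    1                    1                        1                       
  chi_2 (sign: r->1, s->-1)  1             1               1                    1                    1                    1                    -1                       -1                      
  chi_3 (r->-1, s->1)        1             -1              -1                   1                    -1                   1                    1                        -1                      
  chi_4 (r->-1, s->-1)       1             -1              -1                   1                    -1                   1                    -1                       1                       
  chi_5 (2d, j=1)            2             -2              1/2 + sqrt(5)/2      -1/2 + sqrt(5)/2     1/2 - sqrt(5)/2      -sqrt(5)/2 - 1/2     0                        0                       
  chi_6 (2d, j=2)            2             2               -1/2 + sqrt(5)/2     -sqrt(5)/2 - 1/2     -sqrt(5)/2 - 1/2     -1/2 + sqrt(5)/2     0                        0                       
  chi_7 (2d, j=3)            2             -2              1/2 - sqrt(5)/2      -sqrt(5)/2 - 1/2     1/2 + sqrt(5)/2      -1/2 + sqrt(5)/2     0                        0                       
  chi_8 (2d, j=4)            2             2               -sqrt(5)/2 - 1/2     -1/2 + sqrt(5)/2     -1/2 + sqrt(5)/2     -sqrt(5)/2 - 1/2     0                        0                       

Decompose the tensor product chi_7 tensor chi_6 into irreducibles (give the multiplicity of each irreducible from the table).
chi_7 tensor chi_6 = chi_3 + chi_4 + chi_5 (all other irreducibles have multiplicity 0).

Why: The character of a tensor product is the pointwise product (chi_7 * chi_6)(C) = chi_7(C) * chi_6(C):
  {e}: (2)*(2), {r^5}: (-2)*(2), {r^1, r^9}: (1/2 - sqrt(5)/2)*(-1/2 + sqrt(5)/2), {r^2, r^8}: (-sqrt(5)/2 - 1/2)*(-sqrt(5)/2 - 1/2), {r^3, r^7}: (1/2 + sqrt(5)/2)*(-sqrt(5)/2 - 1/2), {r^4, r^6}: (-1/2 + sqrt(5)/2)*(-1/2 + sqrt(5)/2), {s, sr^2, ...}: (0)*(0), {sr, sr^3, ...}: (0)*(0)
so (chi_7 * chi_6) takes values
  {e} -> 4, {r^5} -> -4, {r^1, r^9} -> -3/2 + sqrt(5)/2, {r^2, r^8} -> sqrt(5)/2 + 3/2, {r^3, r^7} -> -3/2 - sqrt(5)/2, {r^4, r^6} -> 3/2 - sqrt(5)/2, {s, sr^2, ...} -> 0, {sr, sr^3, ...} -> 0.
Now take the inner product of this character with each irreducible chi from the table, <chi_7*chi_6, chi> = (1/20) sum_C |C| (chi_7*chi_6)(C) conj(chi(C)):
  <chi_7*chi_6, chi_1> = (1/20)[1*(4)*conj(1) + 1*(-4)*conj(1) + 2*(-3/2 + sqrt(5)/2)*conj(1) + 2*(sqrt(5)/2 + 3/2)*conj(1) + 2*(-3/2 - sqrt(5)/2)*conj(1) + 2*(3/2 - sqrt(5)/2)*conj(1) + 5*(0)*conj(1) + 5*(0)*conj(1)]
      = (1/20)[(4) + (-4) + (-3 + sqrt(5)) + (sqrt(5) + 3) + (-3 - sqrt(5)) + (3 - sqrt(5)) + (0) + (0)] = 0/20 = 0
  <chi_7*chi_6, chi_2> = (1/20)[1*(4)*conj(1) + 1*(-4)*conj(1) + 2*(-3/2 + sqrt(5)/2)*conj(1) + 2*(sqrt(5)/2 + 3/2)*conj(1) + 2*(-3/2 - sqrt(5)/2)*conj(1) + 2*(3/2 - sqrt(5)/2)*conj(1) + 5*(0)*conj(-1) + 5*(0)*conj(-1)]
      = (1/20)[(4) + (-4) + (-3 + sqrt(5)) + (sqrt(5) + 3) + (-3 - sqrt(5)) + (3 - sqrt(5)) + (0) + (0)] = 0/20 = 0
  <chi_7*chi_6, chi_3> = (1/20)[1*(4)*conj(1) + 1*(-4)*conj(-1) + 2*(-3/2 + sqrt(5)/2)*conj(-1) + 2*(sqrt(5)/2 + 3/2)*conj(1) + 2*(-3/2 - sqrt(5)/2)*conj(-1) + 2*(3/2 - sqrt(5)/2)*conj(1) + 5*(0)*conj(1) + 5*(0)*conj(-1)]
      = (1/20)[(4) + (4) + (3 - sqrt(5)) + (sqrt(5) + 3) + (sqrt(5) + 3) + (3 - sqrt(5)) + (0) + (0)] = 20/20 = 1
  <chi_7*chi_6, chi_4> = (1/20)[1*(4)*conj(1) + 1*(-4)*conj(-1) + 2*(-3/2 + sqrt(5)/2)*conj(-1) + 2*(sqrt(5)/2 + 3/2)*conj(1) + 2*(-3/2 - sqrt(5)/2)*conj(-1) + 2*(3/2 - sqrt(5)/2)*conj(1) + 5*(0)*conj(-1) + 5*(0)*conj(1)]
      = (1/20)[(4) + (4) + (3 - sqrt(5)) + (sqrt(5) + 3) + (sqrt(5) + 3) + (3 - sqrt(5)) + (0) + (0)] = 20/20 = 1
  <chi_7*chi_6, chi_5> = (1/20)[1*(4)*conj(2) + 1*(-4)*conj(-2) + 2*(-3/2 + sqrt(5)/2)*conj(1/2 + sqrt(5)/2) + 2*(sqrt(5)/2 + 3/2)*conj(-1/2 + sqrt(5)/2) + 2*(-3/2 - sqrt(5)/2)*conj(1/2 - sqrt(5)/2) + 2*(3/2 - sqrt(5)/2)*conj(-sqrt(5)/2 - 1/2) + 5*(0)*conj(0) + 5*(0)*conj(0)]
      = (1/20)[(8) + (8) + (1 - sqrt(5)) + (1 + sqrt(5)) + (1 + sqrt(5)) + (1 - sqrt(5)) + (0) + (0)] = 20/20 = 1
  <chi_7*chi_6, chi_6> = (1/20)[1*(4)*conj(2) + 1*(-4)*conj(2) + 2*(-3/2 + sqrt(5)/2)*conj(-1/2 + sqrt(5)/2) + 2*(sqrt(5)/2 + 3/2)*conj(-sqrt(5)/2 - 1/2) + 2*(-3/2 - sqrt(5)/2)*conj(-sqrt(5)/2 - 1/2) + 2*(3/2 - sqrt(5)/2)*conj(-1/2 + sqrt(5)/2) + 5*(0)*conj(0) + 5*(0)*conj(0)]
      = (1/20)[(8) + (-8) + (4 - 2*sqrt(5)) + (-2*sqrt(5) - 4) + (4 + 2*sqrt(5)) + (-4 + 2*sqrt(5)) + (0) + (0)] = 0/20 = 0
  <chi_7*chi_6, chi_7> = (1/20)[1*(4)*conj(2) + 1*(-4)*conj(-2) + 2*(-3/2 + sqrt(5)/2)*conj(1/2 - sqrt(5)/2) + 2*(sqrt(5)/2 + 3/2)*conj(-sqrt(5)/2 - 1/2) + 2*(-3/2 - sqrt(5)/2)*conj(1/2 + sqrt(5)/2) + 2*(3/2 - sqrt(5)/2)*conj(-1/2 + sqrt(5)/2) + 5*(0)*conj(0) + 5*(0)*conj(0)]
      = (1/20)[(8) + (8) + (-4 + 2*sqrt(5)) + (-2*sqrt(5) - 4) + (-2*sqrt(5) - 4) + (-4 + 2*sqrt(5)) + (0) + (0)] = 0/20 = 0
  <chi_7*chi_6, chi_8> = (1/20)[1*(4)*conj(2) + 1*(-4)*conj(2) + 2*(-3/2 + sqrt(5)/2)*conj(-sqrt(5)/2 - 1/2) + 2*(sqrt(5)/2 + 3/2)*conj(-1/2 + sqrt(5)/2) + 2*(-3/2 - sqrt(5)/2)*conj(-1/2 + sqrt(5)/2) + 2*(3/2 - sqrt(5)/2)*conj(-sqrt(5)/2 - 1/2) + 5*(0)*conj(0) + 5*(0)*conj(0)]
      = (1/20)[(8) + (-8) + (-1 + sqrt(5)) + (1 + sqrt(5)) + (-sqrt(5) - 1) + (1 - sqrt(5)) + (0) + (0)] = 0/20 = 0
Hence the multiplicities are chi_3: 1, chi_4: 1, chi_5: 1. Dimension check: dim(chi_7)*dim(chi_6) = 2*2 = 4 and sum (mult * dim) = 1*1 + 1*1 + 1*2 = 4.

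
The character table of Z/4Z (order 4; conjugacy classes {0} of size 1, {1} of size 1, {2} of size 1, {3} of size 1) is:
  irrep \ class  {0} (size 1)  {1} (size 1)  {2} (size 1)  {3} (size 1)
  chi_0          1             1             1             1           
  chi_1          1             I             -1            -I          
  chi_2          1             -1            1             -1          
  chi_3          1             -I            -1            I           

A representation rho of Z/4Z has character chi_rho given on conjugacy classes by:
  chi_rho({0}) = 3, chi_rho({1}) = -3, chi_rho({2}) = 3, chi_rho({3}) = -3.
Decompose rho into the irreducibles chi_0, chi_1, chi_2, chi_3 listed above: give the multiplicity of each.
Multiplicities: chi_0: 0, chi_1: 0, chi_2: 3, chi_3: 0.

Details: Use <chi_rho, chi> = (1/|G|) sum_C |C| * chi_rho(C) * conj(chi(C)) with |G| = 4 for each irreducible chi in the table:
  <chi_rho, chi_0> = (1/4)[1*(3)*conj(1) + 1*(-3)*conj(1) + 1*(3)*conj(1) + 1*(-3)*conj(1)]
      = (1/4)[(3) + (-3) + (3) + (-3)] = 0/4 = 0
  <chi_rho, chi_1> = (1/4)[1*(3)*conj(1) + 1*(-3)*conj(I) + 1*(3)*conj(-1) + 1*(-3)*conj(-I)]
      = (1/4)[(3) + (3*I) + (-3) + (-3*I)] = 0/4 = 0
  <chi_rho, chi_2> = (1/4)[1*(3)*conj(1) + 1*(-3)*conj(-1) + 1*(3)*conj(1) + 1*(-3)*conj(-1)]
      = (1/4)[(3) + (3) + (3) + (3)] = 12/4 = 3
  <chi_rho, chi_3> = (1/4)[1*(3)*conj(1) + 1*(-3)*conj(-I) + 1*(3)*conj(-1) + 1*(-3)*conj(I)]
      = (1/4)[(3) + (-3*I) + (-3) + (3*I)] = 0/4 = 0
(Exp terms are combined using exp(i*s)*conj(exp(i*t)) = exp(i*(s-t)), and sums of them are collapsed using the identity that for every m > 1 the m distinct m-th roots of unity sum to 0, e.g. 1 + exp(2*I*pi/3) + exp(-2*I*pi/3) = 0.)
Dimension check: dim(rho) = sum (mult * dim) = 0*1 + 0*1 + 3*1 + 0*1 = 3 = chi_rho(e) = 3.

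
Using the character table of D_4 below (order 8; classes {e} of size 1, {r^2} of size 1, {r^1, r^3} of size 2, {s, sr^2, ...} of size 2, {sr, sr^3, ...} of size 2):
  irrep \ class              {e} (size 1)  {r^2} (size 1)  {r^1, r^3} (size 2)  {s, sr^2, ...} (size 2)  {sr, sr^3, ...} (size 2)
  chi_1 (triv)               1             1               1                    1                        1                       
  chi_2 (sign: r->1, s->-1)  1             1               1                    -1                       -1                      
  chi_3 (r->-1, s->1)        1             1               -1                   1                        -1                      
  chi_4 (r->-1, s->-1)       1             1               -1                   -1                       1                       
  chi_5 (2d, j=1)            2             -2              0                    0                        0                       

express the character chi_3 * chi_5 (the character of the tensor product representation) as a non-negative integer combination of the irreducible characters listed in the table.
chi_3 tensor chi_5 = chi_5 (all other irreducibles have multiplicity 0).

Argument: The character of a tensor product is the pointwise product (chi_3 * chi_5)(C) = chi_3(C) * chi_5(C):
  {e}: (1)*(2), {r^2}: (1)*(-2), {r^1, r^3}: (-1)*(0), {s, sr^2, ...}: (1)*(0), {sr, sr^3, ...}: (-1)*(0)
so (chi_3 * chi_5) takes values
  {e} -> 2, {r^2} -> -2, {r^1, r^3} -> 0, {s, sr^2, ...} -> 0, {sr, sr^3, ...} -> 0.
Now take the inner product of this character with each irreducible chi from the table, <chi_3*chi_5, chi> = (1/8) sum_C |C| (chi_3*chi_5)(C) conj(chi(C)):
  <chi_3*chi_5, chi_1> = (1/8)[1*(2)*conj(1) + 1*(-2)*conj(1) + 2*(0)*conj(1) + 2*(0)*conj(1) + 2*(0)*conj(1)]
      = (1/8)[(2) + (-2) + (0) + (0) + (0)] = 0/8 = 0
  <chi_3*chi_5, chi_2> = (1/8)[1*(2)*conj(1) + 1*(-2)*conj(1) + 2*(0)*conj(1) + 2*(0)*conj(-1) + 2*(0)*conj(-1)]
      = (1/8)[(2) + (-2) + (0) + (0) + (0)] = 0/8 = 0
  <chi_3*chi_5, chi_3> = (1/8)[1*(2)*conj(1) + 1*(-2)*conj(1) + 2*(0)*conj(-1) + 2*(0)*conj(1) + 2*(0)*conj(-1)]
      = (1/8)[(2) + (-2) + (0) + (0) + (0)] = 0/8 = 0
  <chi_3*chi_5, chi_4> = (1/8)[1*(2)*conj(1) + 1*(-2)*conj(1) + 2*(0)*conj(-1) + 2*(0)*conj(-1) + 2*(0)*conj(1)]
      = (1/8)[(2) + (-2) + (0) + (0) + (0)] = 0/8 = 0
  <chi_3*chi_5, chi_5> = (1/8)[1*(2)*conj(2) + 1*(-2)*conj(-2) + 2*(0)*conj(0) + 2*(0)*conj(0) + 2*(0)*conj(0)]
      = (1/8)[(4) + (4) + (0) + (0) + (0)] = 8/8 = 1
Hence the multiplicities are chi_5: 1. Dimension check: dim(chi_3)*dim(chi_5) = 1*2 = 2 and sum (mult * dim) = 1*2 = 2.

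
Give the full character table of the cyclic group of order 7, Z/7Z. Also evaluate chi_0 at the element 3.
Character table of Z/7Z (irreps indexed chi_0,...,chi_6 with chi_k(m) = zeta_7^(k*m), zeta_7 = exp(2*pi*i/7)):
  irrep \ class  {0} (size 1)  {1} (size 1)    {2} (size 1)    {3} (size 1)    {4} (size 1)    {5} (size 1)    {6} (size 1)  
  chi_0          1             1               1               1               1               1               1             
  chi_1          1             exp(2*I*pi/7)   exp(4*I*pi/7)   exp(6*I*pi/7)   exp(-6*I*pi/7)  exp(-4*I*pi/7)  exp(-2*I*pi/7)
  chi_2          1             exp(4*I*pi/7)   exp(-6*I*pi/7)  exp(-2*I*pi/7)  exp(2*I*pi/7)   exp(6*I*pi/7)   exp(-4*I*pi/7)
  chi_3          1             exp(6*I*pi/7)   exp(-2*I*pi/7)  exp(4*I*pi/7)   exp(-4*I*pi/7)  exp(2*I*pi/7)   exp(-6*I*pi/7)
  chi_4          1             exp(-6*I*pi/7)  exp(2*I*pi/7)   exp(-4*I*pi/7)  exp(4*I*pi/7)   exp(-2*I*pi/7)  exp(6*I*pi/7) 
  chi_5          1             exp(-4*I*pi/7)  exp(6*I*pi/7)   exp(2*I*pi/7)   exp(-2*I*pi/7)  exp(-6*I*pi/7)  exp(4*I*pi/7) 
  chi_6          1             exp(-2*I*pi/7)  exp(-4*I*pi/7)  exp(-6*I*pi/7)  exp(6*I*pi/7)   exp(4*I*pi/7)   exp(2*I*pi/7) 

Spot check: chi_0(3) = zeta_7^(0*3) = zeta_7^0 = 1.

Details: Z/7Z is abelian, so all 7 irreducible complex representations are 1-dimensional. They are given by chi_k(m) = zeta_7^(k*m) for k = 0,...,6. Row orthogonality: sum_m chi_k(m) conj(chi_l(m)) = 7 * [k = l].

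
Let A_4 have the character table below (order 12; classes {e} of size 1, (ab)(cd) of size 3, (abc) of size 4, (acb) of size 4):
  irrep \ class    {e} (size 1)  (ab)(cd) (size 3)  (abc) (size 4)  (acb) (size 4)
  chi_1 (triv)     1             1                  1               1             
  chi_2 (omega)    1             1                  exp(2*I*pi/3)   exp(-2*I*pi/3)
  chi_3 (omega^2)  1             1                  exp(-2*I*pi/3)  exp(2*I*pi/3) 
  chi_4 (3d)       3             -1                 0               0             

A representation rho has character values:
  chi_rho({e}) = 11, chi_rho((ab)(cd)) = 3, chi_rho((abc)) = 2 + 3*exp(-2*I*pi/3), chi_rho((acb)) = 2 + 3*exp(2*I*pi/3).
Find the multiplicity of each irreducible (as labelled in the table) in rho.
Multiplicities: chi_1: 2, chi_2: 0, chi_3: 3, chi_4: 2.

Details: Use <chi_rho, chi> = (1/|G|) sum_C |C| * chi_rho(C) * conj(chi(C)) with |G| = 12 for each irreducible chi in the table:
  <chi_rho, chi_1> = (1/12)[1*(11)*conj(1) + 3*(3)*conj(1) + 4*(2 + 3*exp(-2*I*pi/3))*conj(1) + 4*(2 + 3*exp(2*I*pi/3))*conj(1)]
      = (1/12)[(11) + (9) + (8 + 12*exp(-2*I*pi/3)) + (8 + 12*exp(2*I*pi/3))] = 24/12 = 2
  <chi_rho, chi_2> = (1/12)[1*(11)*conj(1) + 3*(3)*conj(1) + 4*(2 + 3*exp(-2*I*pi/3))*conj(exp(2*I*pi/3)) + 4*(2 + 3*exp(2*I*pi/3))*conj(exp(-2*I*pi/3))]
      = (1/12)[(11) + (9) + (8*exp(-2*I*pi/3) + 12*exp(2*I*pi/3)) + (12*exp(-2*I*pi/3) + 8*exp(2*I*pi/3))] = 0/12 = 0
  <chi_rho, chi_3> = (1/12)[1*(11)*conj(1) + 3*(3)*conj(1) + 4*(2 + 3*exp(-2*I*pi/3))*conj(exp(-2*I*pi/3)) + 4*(2 + 3*exp(2*I*pi/3))*conj(exp(2*I*pi/3))]
      = (1/12)[(11) + (9) + (12 + 8*exp(2*I*pi/3)) + (12 + 8*exp(-2*I*pi/3))] = 36/12 = 3
  <chi_rho, chi_4> = (1/12)[1*(11)*conj(3) + 3*(3)*conj(-1) + 4*(2 + 3*exp(-2*I*pi/3))*conj(0) + 4*(2 + 3*exp(2*I*pi/3))*conj(0)]
      = (1/12)[(33) + (-9) + (0) + (0)] = 24/12 = 2
(Exp terms are combined using exp(i*s)*conj(exp(i*t)) = exp(i*(s-t)), and sums of them are collapsed using the identity that for every m > 1 the m distinct m-th roots of unity sum to 0, e.g. 1 + exp(2*I*pi/3) + exp(-2*I*pi/3) = 0.)
Dimension check: dim(rho) = sum (mult * dim) = 2*1 + 0*1 + 3*1 + 2*3 = 11 = chi_rho(e) = 11.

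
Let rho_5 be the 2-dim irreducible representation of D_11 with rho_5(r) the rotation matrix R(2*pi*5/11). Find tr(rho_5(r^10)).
chi_{rho_5}(r^10) = 2*cos(2*pi*5*10/11) = -2*cos(pi/11)

Working: rho_5(r^10) is rotation by angle 2*pi*5*10/11, whose trace is 2*cos(2*pi*5*10/11) = -2*cos(pi/11).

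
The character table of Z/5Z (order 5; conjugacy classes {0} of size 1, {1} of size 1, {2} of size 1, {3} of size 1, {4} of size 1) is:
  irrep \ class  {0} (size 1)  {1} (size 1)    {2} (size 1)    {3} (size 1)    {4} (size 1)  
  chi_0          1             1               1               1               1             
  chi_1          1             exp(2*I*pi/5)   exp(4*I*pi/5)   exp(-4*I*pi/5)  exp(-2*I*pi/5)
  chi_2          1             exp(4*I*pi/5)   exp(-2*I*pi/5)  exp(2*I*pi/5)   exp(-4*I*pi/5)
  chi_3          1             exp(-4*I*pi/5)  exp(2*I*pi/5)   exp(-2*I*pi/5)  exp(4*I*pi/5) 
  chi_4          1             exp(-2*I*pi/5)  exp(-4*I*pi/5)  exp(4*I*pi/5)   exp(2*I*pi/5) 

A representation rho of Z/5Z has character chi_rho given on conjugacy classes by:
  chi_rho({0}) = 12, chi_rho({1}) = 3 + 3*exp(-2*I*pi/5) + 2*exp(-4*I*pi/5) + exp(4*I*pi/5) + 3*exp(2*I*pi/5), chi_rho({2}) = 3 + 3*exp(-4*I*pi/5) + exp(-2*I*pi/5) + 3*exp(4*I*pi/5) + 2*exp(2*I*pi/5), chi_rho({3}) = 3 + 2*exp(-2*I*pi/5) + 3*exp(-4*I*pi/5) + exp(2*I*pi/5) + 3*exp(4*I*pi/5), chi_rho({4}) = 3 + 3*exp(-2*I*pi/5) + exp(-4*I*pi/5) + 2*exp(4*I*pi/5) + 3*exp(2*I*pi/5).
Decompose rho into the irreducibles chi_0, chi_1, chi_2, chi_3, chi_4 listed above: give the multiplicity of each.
Multiplicities: chi_0: 3, chi_1: 3, chi_2: 1, chi_3: 2, chi_4: 3.

Details: Use <chi_rho, chi> = (1/|G|) sum_C |C| * chi_rho(C) * conj(chi(C)) with |G| = 5 for each irreducible chi in the table:
  <chi_rho, chi_0> = (1/5)[1*(12)*conj(1) + 1*(3 + 3*exp(-2*I*pi/5) + 2*exp(-4*I*pi/5) + exp(4*I*pi/5) + 3*exp(2*I*pi/5))*conj(1) + 1*(3 + 3*exp(-4*I*pi/5) + exp(-2*I*pi/5) + 3*exp(4*I*pi/5) + 2*exp(2*I*pi/5))*conj(1) + 1*(3 + 2*exp(-2*I*pi/5) + 3*exp(-4*I*pi/5) + exp(2*I*pi/5) + 3*exp(4*I*pi/5))*conj(1) + 1*(3 + 3*exp(-2*I*pi/5) + exp(-4*I*pi/5) + 2*exp(4*I*pi/5) + 3*exp(2*I*pi/5))*conj(1)]
      = (1/5)[(12) + (3 + 3*exp(-2*I*pi/5) + 2*exp(-4*I*pi/5) + exp(4*I*pi/5) + 3*exp(2*I*pi/5)) + (3 + 3*exp(-4*I*pi/5) + exp(-2*I*pi/5) + 3*exp(4*I*pi/5) + 2*exp(2*I*pi/5)) + (3 + 2*exp(-2*I*pi/5) + 3*exp(-4*I*pi/5) + exp(2*I*pi/5) + 3*exp(4*I*pi/5)) + (3 + 3*exp(-2*I*pi/5) + exp(-4*I*pi/5) + 2*exp(4*I*pi/5) + 3*exp(2*I*pi/5))] = 15/5 = 3
  <chi_rho, chi_1> = (1/5)[1*(12)*conj(1) + 1*(3 + 3*exp(-2*I*pi/5) + 2*exp(-4*I*pi/5) + exp(4*I*pi/5) + 3*exp(2*I*pi/5))*conj(exp(2*I*pi/5)) + 1*(3 + 3*exp(-4*I*pi/5) + exp(-2*I*pi/5) + 3*exp(4*I*pi/5) + 2*exp(2*I*pi/5))*conj(exp(4*I*pi/5)) + 1*(3 + 2*exp(-2*I*pi/5) + 3*exp(-4*I*pi/5) + exp(2*I*pi/5) + 3*exp(4*I*pi/5))*conj(exp(-4*I*pi/5)) + 1*(3 + 3*exp(-2*I*pi/5) + exp(-4*I*pi/5) + 2*exp(4*I*pi/5) + 3*exp(2*I*pi/5))*conj(exp(-2*I*pi/5))]
      = (1/5)[(12) + (3 + 3*exp(-2*I*pi/5) + 3*exp(-4*I*pi/5) + exp(2*I*pi/5) + 2*exp(4*I*pi/5)) + (3 + 2*exp(-2*I*pi/5) + 3*exp(-4*I*pi/5) + exp(4*I*pi/5) + 3*exp(2*I*pi/5)) + (3 + 3*exp(-2*I*pi/5) + exp(-4*I*pi/5) + 3*exp(4*I*pi/5) + 2*exp(2*I*pi/5)) + (3 + 2*exp(-4*I*pi/5) + exp(-2*I*pi/5) + 3*exp(4*I*pi/5) + 3*exp(2*I*pi/5))] = 15/5 = 3
  <chi_rho, chi_2> = (1/5)[1*(12)*conj(1) + 1*(3 + 3*exp(-2*I*pi/5) + 2*exp(-4*I*pi/5) + exp(4*I*pi/5) + 3*exp(2*I*pi/5))*conj(exp(4*I*pi/5)) + 1*(3 + 3*exp(-4*I*pi/5) + exp(-2*I*pi/5) + 3*exp(4*I*pi/5) + 2*exp(2*I*pi/5))*conj(exp(-2*I*pi/5)) + 1*(3 + 2*exp(-2*I*pi/5) + 3*exp(-4*I*pi/5) + exp(2*I*pi/5) + 3*exp(4*I*pi/5))*conj(exp(2*I*pi/5)) + 1*(3 + 3*exp(-2*I*pi/5) + exp(-4*I*pi/5) + 2*exp(4*I*pi/5) + 3*exp(2*I*pi/5))*conj(exp(-4*I*pi/5))]
      = (1/5)[(12) + (1 + 3*exp(-2*I*pi/5) + 3*exp(-4*I*pi/5) + 3*exp(4*I*pi/5) + 2*exp(2*I*pi/5)) + (1 + 3*exp(-2*I*pi/5) + 3*exp(-4*I*pi/5) + 2*exp(4*I*pi/5) + 3*exp(2*I*pi/5)) + (1 + 3*exp(-2*I*pi/5) + 2*exp(-4*I*pi/5) + 3*exp(4*I*pi/5) + 3*exp(2*I*pi/5)) + (1 + 2*exp(-2*I*pi/5) + 3*exp(-4*I*pi/5) + 3*exp(4*I*pi/5) + 3*exp(2*I*pi/5))] = 5/5 = 1
  <chi_rho, chi_3> = (1/5)[1*(12)*conj(1) + 1*(3 + 3*exp(-2*I*pi/5) + 2*exp(-4*I*pi/5) + exp(4*I*pi/5) + 3*exp(2*I*pi/5))*conj(exp(-4*I*pi/5)) + 1*(3 + 3*exp(-4*I*pi/5) + exp(-2*I*pi/5) + 3*exp(4*I*pi/5) + 2*exp(2*I*pi/5))*conj(exp(2*I*pi/5)) + 1*(3 + 2*exp(-2*I*pi/5) + 3*exp(-4*I*pi/5) + exp(2*I*pi/5) + 3*exp(4*I*pi/5))*conj(exp(-2*I*pi/5)) + 1*(3 + 3*exp(-2*I*pi/5) + exp(-4*I*pi/5) + 2*exp(4*I*pi/5) + 3*exp(2*I*pi/5))*conj(exp(4*I*pi/5))]
      = (1/5)[(12) + (2 + 3*exp(-4*I*pi/5) + exp(-2*I*pi/5) + 3*exp(4*I*pi/5) + 3*exp(2*I*pi/5)) + (2 + 3*exp(-2*I*pi/5) + exp(-4*I*pi/5) + 3*exp(4*I*pi/5) + 3*exp(2*I*pi/5)) + (2 + 3*exp(-2*I*pi/5) + 3*exp(-4*I*pi/5) + exp(4*I*pi/5) + 3*exp(2*I*pi/5)) + (2 + 3*exp(-2*I*pi/5) + 3*exp(-4*I*pi/5) + exp(2*I*pi/5) + 3*exp(4*I*pi/5))] = 10/5 = 2
  <chi_rho, chi_4> = (1/5)[1*(12)*conj(1) + 1*(3 + 3*exp(-2*I*pi/5) + 2*exp(-4*I*pi/5) + exp(4*I*pi/5) + 3*exp(2*I*pi/5))*conj(exp(-2*I*pi/5)) + 1*(3 + 3*exp(-4*I*pi/5) + exp(-2*I*pi/5) + 3*exp(4*I*pi/5) + 2*exp(2*I*pi/5))*conj(exp(-4*I*pi/5)) + 1*(3 + 2*exp(-2*I*pi/5) + 3*exp(-4*I*pi/5) + exp(2*I*pi/5) + 3*exp(4*I*pi/5))*conj(exp(4*I*pi/5)) + 1*(3 + 3*exp(-2*I*pi/5) + exp(-4*I*pi/5) + 2*exp(4*I*pi/5) + 3*exp(2*I*pi/5))*conj(exp(2*I*pi/5))]
      = (1/5)[(12) + (3 + 2*exp(-2*I*pi/5) + exp(-4*I*pi/5) + 3*exp(4*I*pi/5) + 3*exp(2*I*pi/5)) + (3 + 3*exp(-2*I*pi/5) + 2*exp(-4*I*pi/5) + exp(2*I*pi/5) + 3*exp(4*I*pi/5)) + (3 + 3*exp(-4*I*pi/5) + exp(-2*I*pi/5) + 2*exp(4*I*pi/5) + 3*exp(2*I*pi/5)) + (3 + 3*exp(-2*I*pi/5) + 3*exp(-4*I*pi/5) + exp(4*I*pi/5) + 2*exp(2*I*pi/5))] = 15/5 = 3
(Exp terms are combined using exp(i*s)*conj(exp(i*t)) = exp(i*(s-t)), and sums of them are collapsed using the identity that for every m > 1 the m distinct m-th roots of unity sum to 0, e.g. 1 + exp(2*I*pi/3) + exp(-2*I*pi/3) = 0.)
Dimension check: dim(rho) = sum (mult * dim) = 3*1 + 3*1 + 1*1 + 2*1 + 3*1 = 12 = chi_rho(e) = 12.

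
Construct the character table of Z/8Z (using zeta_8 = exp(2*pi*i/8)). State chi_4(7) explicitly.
Character table of Z/8Z (irreps indexed chi_0,...,chi_7 with chi_k(m) = zeta_8^(k*m), zeta_8 = exp(2*pi*i/8)):
  irrep \ class  {0} (size 1)  {1} (size 1)    {2} (size 1)  {3} (size 1)    {4} (size 1)  {5} (size 1)    {6} (size 1)  {7} (size 1)  
  chi_0          1             1               1             1               1             1               1             1             
  chi_1          1             exp(I*pi/4)     I             exp(3*I*pi/4)   -1            exp(-3*I*pi/4)  -I            exp(-I*pi/4)  
  chi_2          1             I               -1            -I              1             I               -1            -I            
  chi_3          1             exp(3*I*pi/4)   -I            exp(I*pi/4)     -1            exp(-I*pi/4)    I             exp(-3*I*pi/4)
  chi_4          1             -1              1             -1              1             -1              1             -1            
  chi_5          1             exp(-3*I*pi/4)  I             exp(-I*pi/4)    -1            exp(I*pi/4)     -I            exp(3*I*pi/4) 
  chi_6          1             -I              -1            I               1             -I              -1            I             
  chi_7          1             exp(-I*pi/4)    -I            exp(-3*I*pi/4)  -1            exp(3*I*pi/4)   I             exp(I*pi/4)   

Spot check: chi_4(7) = zeta_8^(4*7) = zeta_8^28 = -1.

Z/8Z is abelian, so all 8 irreducible complex representations are 1-dimensional. They are given by chi_k(m) = zeta_8^(k*m) for k = 0,...,7. Row orthogonality: sum_m chi_k(m) conj(chi_l(m)) = 8 * [k = l].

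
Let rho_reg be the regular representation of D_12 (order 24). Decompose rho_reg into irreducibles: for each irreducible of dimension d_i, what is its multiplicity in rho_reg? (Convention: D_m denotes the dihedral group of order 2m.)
Each irreducible V_i of dimension d_i appears with multiplicity d_i, i.e. rho_reg = (direct sum over all irreducibles V_i) d_i V_i. The irreducible dimensions for D_12 are 1, 1, 1, 1, 2, 2, 2, 2, 2: 4 irreducibles of dimension 1, each with multiplicity 1; 5 irreducibles of dimension 2, each with multiplicity 2. Total dimension 4*1*1 + 5*2*2 = 24 = |G|.

Derivation: General theorem: in the regular representation of a finite group G, each irreducible appears with multiplicity equal to its dimension. Check: dim(rho_reg) = sum d_i^2 = 1 + 1 + 1 + 1 + 4 + 4 + 4 + 4 + 4 = 24 = |G|.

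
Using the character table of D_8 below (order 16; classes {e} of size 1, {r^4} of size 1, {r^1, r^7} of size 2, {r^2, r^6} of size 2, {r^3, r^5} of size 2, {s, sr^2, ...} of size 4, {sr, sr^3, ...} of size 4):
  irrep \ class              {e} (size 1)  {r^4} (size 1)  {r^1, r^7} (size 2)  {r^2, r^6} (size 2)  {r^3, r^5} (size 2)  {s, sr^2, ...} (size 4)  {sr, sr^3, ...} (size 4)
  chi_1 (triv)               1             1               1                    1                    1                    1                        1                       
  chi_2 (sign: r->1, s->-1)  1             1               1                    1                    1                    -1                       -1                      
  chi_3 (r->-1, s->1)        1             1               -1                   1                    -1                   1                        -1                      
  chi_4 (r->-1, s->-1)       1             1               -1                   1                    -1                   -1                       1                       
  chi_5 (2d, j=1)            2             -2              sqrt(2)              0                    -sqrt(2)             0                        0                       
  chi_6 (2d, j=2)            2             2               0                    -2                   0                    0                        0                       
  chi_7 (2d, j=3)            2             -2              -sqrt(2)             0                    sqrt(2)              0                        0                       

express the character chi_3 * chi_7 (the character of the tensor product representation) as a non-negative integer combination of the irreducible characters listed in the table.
chi_3 tensor chi_7 = chi_5 (all other irreducibles have multiplicity 0).

Why: The character of a tensor product is the pointwise product (chi_3 * chi_7)(C) = chi_3(C) * chi_7(C):
  {e}: (1)*(2), {r^4}: (1)*(-2), {r^1, r^7}: (-1)*(-sqrt(2)), {r^2, r^6}: (1)*(0), {r^3, r^5}: (-1)*(sqrt(2)), {s, sr^2, ...}: (1)*(0), {sr, sr^3, ...}: (-1)*(0)
so (chi_3 * chi_7) takes values
  {e} -> 2, {r^4} -> -2, {r^1, r^7} -> sqrt(2), {r^2, r^6} -> 0, {r^3, r^5} -> -sqrt(2), {s, sr^2, ...} -> 0, {sr, sr^3, ...} -> 0.
Now take the inner product of this character with each irreducible chi from the table, <chi_3*chi_7, chi> = (1/16) sum_C |C| (chi_3*chi_7)(C) conj(chi(C)):
  <chi_3*chi_7, chi_1> = (1/16)[1*(2)*conj(1) + 1*(-2)*conj(1) + 2*(sqrt(2))*conj(1) + 2*(0)*conj(1) + 2*(-sqrt(2))*conj(1) + 4*(0)*conj(1) + 4*(0)*conj(1)]
      = (1/16)[(2) + (-2) + (2*sqrt(2)) + (0) + (-2*sqrt(2)) + (0) + (0)] = 0/16 = 0
  <chi_3*chi_7, chi_2> = (1/16)[1*(2)*conj(1) + 1*(-2)*conj(1) + 2*(sqrt(2))*conj(1) + 2*(0)*conj(1) + 2*(-sqrt(2))*conj(1) + 4*(0)*conj(-1) + 4*(0)*conj(-1)]
      = (1/16)[(2) + (-2) + (2*sqrt(2)) + (0) + (-2*sqrt(2)) + (0) + (0)] = 0/16 = 0
  <chi_3*chi_7, chi_3> = (1/16)[1*(2)*conj(1) + 1*(-2)*conj(1) + 2*(sqrt(2))*conj(-1) + 2*(0)*conj(1) + 2*(-sqrt(2))*conj(-1) + 4*(0)*conj(1) + 4*(0)*conj(-1)]
      = (1/16)[(2) + (-2) + (-2*sqrt(2)) + (0) + (2*sqrt(2)) + (0) + (0)] = 0/16 = 0
  <chi_3*chi_7, chi_4> = (1/16)[1*(2)*conj(1) + 1*(-2)*conj(1) + 2*(sqrt(2))*conj(-1) + 2*(0)*conj(1) + 2*(-sqrt(2))*conj(-1) + 4*(0)*conj(-1) + 4*(0)*conj(1)]
      = (1/16)[(2) + (-2) + (-2*sqrt(2)) + (0) + (2*sqrt(2)) + (0) + (0)] = 0/16 = 0
  <chi_3*chi_7, chi_5> = (1/16)[1*(2)*conj(2) + 1*(-2)*conj(-2) + 2*(sqrt(2))*conj(sqrt(2)) + 2*(0)*conj(0) + 2*(-sqrt(2))*conj(-sqrt(2)) + 4*(0)*conj(0) + 4*(0)*conj(0)]
      = (1/16)[(4) + (4) + (4) + (0) + (4) + (0) + (0)] = 16/16 = 1
  <chi_3*chi_7, chi_6> = (1/16)[1*(2)*conj(2) + 1*(-2)*conj(2) + 2*(sqrt(2))*conj(0) + 2*(0)*conj(-2) + 2*(-sqrt(2))*conj(0) + 4*(0)*conj(0) + 4*(0)*conj(0)]
      = (1/16)[(4) + (-4) + (0) + (0) + (0) + (0) + (0)] = 0/16 = 0
  <chi_3*chi_7, chi_7> = (1/16)[1*(2)*conj(2) + 1*(-2)*conj(-2) + 2*(sqrt(2))*conj(-sqrt(2)) + 2*(0)*conj(0) + 2*(-sqrt(2))*conj(sqrt(2)) + 4*(0)*conj(0) + 4*(0)*conj(0)]
      = (1/16)[(4) + (4) + (-4) + (0) + (-4) + (0) + (0)] = 0/16 = 0
Hence the multiplicities are chi_5: 1. Dimension check: dim(chi_3)*dim(chi_7) = 1*2 = 2 and sum (mult * dim) = 1*2 = 2.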